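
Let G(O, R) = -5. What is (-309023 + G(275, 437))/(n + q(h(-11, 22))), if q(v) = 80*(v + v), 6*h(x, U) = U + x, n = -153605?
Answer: 927084/459935 ≈ 2.0157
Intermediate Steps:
h(x, U) = U/6 + x/6 (h(x, U) = (U + x)/6 = U/6 + x/6)
q(v) = 160*v (q(v) = 80*(2*v) = 160*v)
(-309023 + G(275, 437))/(n + q(h(-11, 22))) = (-309023 - 5)/(-153605 + 160*((⅙)*22 + (⅙)*(-11))) = -309028/(-153605 + 160*(11/3 - 11/6)) = -309028/(-153605 + 160*(11/6)) = -309028/(-153605 + 880/3) = -309028/(-459935/3) = -309028*(-3/459935) = 927084/459935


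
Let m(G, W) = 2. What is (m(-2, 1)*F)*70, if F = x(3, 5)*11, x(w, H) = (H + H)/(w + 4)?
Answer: 2200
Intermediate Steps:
x(w, H) = 2*H/(4 + w) (x(w, H) = (2*H)/(4 + w) = 2*H/(4 + w))
F = 110/7 (F = (2*5/(4 + 3))*11 = (2*5/7)*11 = (2*5*(⅐))*11 = (10/7)*11 = 110/7 ≈ 15.714)
(m(-2, 1)*F)*70 = (2*(110/7))*70 = (220/7)*70 = 2200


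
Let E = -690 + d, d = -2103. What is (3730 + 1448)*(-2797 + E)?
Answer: -28945020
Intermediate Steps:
E = -2793 (E = -690 - 2103 = -2793)
(3730 + 1448)*(-2797 + E) = (3730 + 1448)*(-2797 - 2793) = 5178*(-5590) = -28945020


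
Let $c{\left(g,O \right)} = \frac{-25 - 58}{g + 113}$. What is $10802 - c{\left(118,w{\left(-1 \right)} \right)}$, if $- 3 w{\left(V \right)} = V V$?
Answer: $\frac{2495345}{231} \approx 10802.0$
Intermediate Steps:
$w{\left(V \right)} = - \frac{V^{2}}{3}$ ($w{\left(V \right)} = - \frac{V V}{3} = - \frac{V^{2}}{3}$)
$c{\left(g,O \right)} = - \frac{83}{113 + g}$
$10802 - c{\left(118,w{\left(-1 \right)} \right)} = 10802 - - \frac{83}{113 + 118} = 10802 - - \frac{83}{231} = 10802 + \frac{83}{231} = \frac{2495345}{231}$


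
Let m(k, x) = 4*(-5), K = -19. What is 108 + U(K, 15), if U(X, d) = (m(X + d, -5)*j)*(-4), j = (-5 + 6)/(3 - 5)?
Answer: 68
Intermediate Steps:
j = -½ (j = 1/(-2) = 1*(-½) = -½ ≈ -0.50000)
m(k, x) = -20
U(X, d) = -40 (U(X, d) = -20*(-½)*(-4) = 10*(-4) = -40)
108 + U(K, 15) = 108 - 40 = 68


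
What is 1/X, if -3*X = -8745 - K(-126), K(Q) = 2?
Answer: 3/8747 ≈ 0.00034297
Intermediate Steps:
X = 8747/3 (X = -(-8745 - 1*2)/3 = -(-8745 - 2)/3 = -1/3*(-8747) = 8747/3 ≈ 2915.7)
1/X = 1/(8747/3) = 3/8747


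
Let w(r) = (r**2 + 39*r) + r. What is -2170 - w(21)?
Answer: -3451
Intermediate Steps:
w(r) = r**2 + 40*r
-2170 - w(21) = -2170 - 21*(40 + 21) = -2170 - 21*61 = -2170 - 1*1281 = -2170 - 1281 = -3451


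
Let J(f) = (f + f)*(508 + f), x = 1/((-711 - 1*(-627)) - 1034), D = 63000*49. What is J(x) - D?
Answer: -1929258261943/624962 ≈ -3.0870e+6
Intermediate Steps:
D = 3087000
x = -1/1118 (x = 1/((-711 + 627) - 1034) = 1/(-84 - 1034) = 1/(-1118) = -1/1118 ≈ -0.00089445)
J(f) = 2*f*(508 + f) (J(f) = (2*f)*(508 + f) = 2*f*(508 + f))
J(x) - D = 2*(-1/1118)*(508 - 1/1118) - 1*3087000 = 2*(-1/1118)*(567943/1118) - 3087000 = -567943/624962 - 3087000 = -1929258261943/624962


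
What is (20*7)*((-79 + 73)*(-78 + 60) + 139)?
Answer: 34580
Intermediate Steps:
(20*7)*((-79 + 73)*(-78 + 60) + 139) = 140*(-6*(-18) + 139) = 140*(108 + 139) = 140*247 = 34580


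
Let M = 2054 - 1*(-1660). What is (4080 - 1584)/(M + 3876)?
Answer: 416/1265 ≈ 0.32885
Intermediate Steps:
M = 3714 (M = 2054 + 1660 = 3714)
(4080 - 1584)/(M + 3876) = (4080 - 1584)/(3714 + 3876) = 2496/7590 = 2496*(1/7590) = 416/1265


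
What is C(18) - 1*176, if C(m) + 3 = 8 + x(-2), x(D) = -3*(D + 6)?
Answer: -183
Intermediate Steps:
x(D) = -18 - 3*D (x(D) = -3*(6 + D) = -18 - 3*D)
C(m) = -7 (C(m) = -3 + (8 + (-18 - 3*(-2))) = -3 + (8 + (-18 + 6)) = -3 + (8 - 12) = -3 - 4 = -7)
C(18) - 1*176 = -7 - 1*176 = -7 - 176 = -183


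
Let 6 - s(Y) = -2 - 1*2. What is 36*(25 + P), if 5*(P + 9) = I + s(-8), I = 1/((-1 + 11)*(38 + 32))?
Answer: 567009/875 ≈ 648.01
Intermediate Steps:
s(Y) = 10 (s(Y) = 6 - (-2 - 1*2) = 6 - (-2 - 2) = 6 - 1*(-4) = 6 + 4 = 10)
I = 1/700 (I = 1/(10*70) = 1/700 ≈ 0.0014286)
P = -24499/3500 (P = -9 + (1/700 + 10)/5 = -9 + (1/5)*(7001/700) = -9 + 7001/3500 = -24499/3500 ≈ -6.9997)
36*(25 + P) = 36*(25 - 24499/3500) = 36*(63001/3500) = 567009/875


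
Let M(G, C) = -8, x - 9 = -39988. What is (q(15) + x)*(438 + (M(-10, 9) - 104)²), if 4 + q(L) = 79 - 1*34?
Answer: -518475116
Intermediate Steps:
x = -39979 (x = 9 - 39988 = -39979)
q(L) = 41 (q(L) = -4 + (79 - 1*34) = -4 + (79 - 34) = -4 + 45 = 41)
(q(15) + x)*(438 + (M(-10, 9) - 104)²) = (41 - 39979)*(438 + (-8 - 104)²) = -39938*(438 + (-112)²) = -39938*(438 + 12544) = -39938*12982 = -518475116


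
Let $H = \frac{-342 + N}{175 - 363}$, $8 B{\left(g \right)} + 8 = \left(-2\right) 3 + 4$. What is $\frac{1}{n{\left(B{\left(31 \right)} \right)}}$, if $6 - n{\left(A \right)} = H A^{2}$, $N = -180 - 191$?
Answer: $\frac{3008}{223} \approx 13.489$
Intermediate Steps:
$B{\left(g \right)} = - \frac{5}{4}$ ($B{\left(g \right)} = -1 + \frac{\left(-2\right) 3 + 4}{8} = -1 + \frac{-6 + 4}{8} = -1 + \frac{1}{8} \left(-2\right) = -1 - \frac{1}{4} = - \frac{5}{4}$)
$N = -371$ ($N = -180 - 191 = -371$)
$H = \frac{713}{188}$ ($H = \frac{-342 - 371}{175 - 363} = - \frac{713}{-188} = \left(-713\right) \left(- \frac{1}{188}\right) = \frac{713}{188} \approx 3.7926$)
$n{\left(A \right)} = 6 - \frac{713 A^{2}}{188}$
$\frac{1}{n{\left(B{\left(31 \right)} \right)}} = \frac{1}{6 - \frac{713 \left(- \frac{5}{4}\right)^{2}}{188}} = \frac{1}{6 - \frac{17825}{3008}} = \frac{1}{\frac{223}{3008}} = \frac{3008}{223}$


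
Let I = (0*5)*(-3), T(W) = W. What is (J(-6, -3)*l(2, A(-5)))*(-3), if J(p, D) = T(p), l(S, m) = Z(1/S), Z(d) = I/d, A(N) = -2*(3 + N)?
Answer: 0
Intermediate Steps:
A(N) = -6 - 2*N
I = 0 (I = 0*(-3) = 0)
Z(d) = 0 (Z(d) = 0/d = 0)
l(S, m) = 0
J(p, D) = p
(J(-6, -3)*l(2, A(-5)))*(-3) = -6*0*(-3) = 0*(-3) = 0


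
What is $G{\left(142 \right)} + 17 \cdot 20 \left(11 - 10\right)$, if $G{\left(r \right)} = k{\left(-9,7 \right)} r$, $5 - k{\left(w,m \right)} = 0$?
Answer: $1050$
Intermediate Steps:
$k{\left(w,m \right)} = 5$ ($k{\left(w,m \right)} = 5 - 0 = 5 + 0 = 5$)
$G{\left(r \right)} = 5 r$
$G{\left(142 \right)} + 17 \cdot 20 \left(11 - 10\right) = 5 \cdot 142 + 17 \cdot 20 \left(11 - 10\right) = 710 + 340 \left(11 - 10\right) = 710 + 340 \cdot 1 = 710 + 340 = 1050$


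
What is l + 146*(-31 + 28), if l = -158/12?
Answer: -2707/6 ≈ -451.17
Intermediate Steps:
l = -79/6 (l = -158*1/12 = -79/6 ≈ -13.167)
l + 146*(-31 + 28) = -79/6 + 146*(-31 + 28) = -79/6 + 146*(-3) = -79/6 - 438 = -2707/6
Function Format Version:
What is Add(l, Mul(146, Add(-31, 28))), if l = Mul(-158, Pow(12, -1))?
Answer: Rational(-2707, 6) ≈ -451.17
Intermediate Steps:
l = Rational(-79, 6) (l = Mul(-158, Rational(1, 12)) = Rational(-79, 6) ≈ -13.167)
Add(l, Mul(146, Add(-31, 28))) = Add(Rational(-79, 6), Mul(146, Add(-31, 28))) = Add(Rational(-79, 6), Mul(146, -3)) = Add(Rational(-79, 6), -438) = Rational(-2707, 6)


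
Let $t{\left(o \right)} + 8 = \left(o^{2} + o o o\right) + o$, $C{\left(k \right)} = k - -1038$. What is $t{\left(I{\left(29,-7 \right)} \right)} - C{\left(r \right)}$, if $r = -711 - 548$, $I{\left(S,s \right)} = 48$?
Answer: $113157$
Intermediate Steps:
$r = -1259$
$C{\left(k \right)} = 1038 + k$ ($C{\left(k \right)} = k + 1038 = 1038 + k$)
$t{\left(o \right)} = -8 + o + o^{2} + o^{3}$ ($t{\left(o \right)} = -8 + \left(\left(o^{2} + o o o\right) + o\right) = -8 + \left(\left(o^{2} + o^{2} o\right) + o\right) = -8 + \left(\left(o^{2} + o^{3}\right) + o\right) = -8 + \left(o + o^{2} + o^{3}\right) = -8 + o + o^{2} + o^{3}$)
$t{\left(I{\left(29,-7 \right)} \right)} - C{\left(r \right)} = \left(-8 + 48 + 48^{2} + 48^{3}\right) - \left(1038 - 1259\right) = \left(-8 + 48 + 2304 + 110592\right) - -221 = 112936 + 221 = 113157$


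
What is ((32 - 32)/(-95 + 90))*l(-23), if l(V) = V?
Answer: 0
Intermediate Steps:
((32 - 32)/(-95 + 90))*l(-23) = ((32 - 32)/(-95 + 90))*(-23) = (0/(-5))*(-23) = (0*(-1/5))*(-23) = 0*(-23) = 0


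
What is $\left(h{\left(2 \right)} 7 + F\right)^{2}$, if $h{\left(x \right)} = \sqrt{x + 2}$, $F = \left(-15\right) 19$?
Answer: $73441$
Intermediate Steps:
$F = -285$
$h{\left(x \right)} = \sqrt{2 + x}$
$\left(h{\left(2 \right)} 7 + F\right)^{2} = \left(\sqrt{2 + 2} \cdot 7 - 285\right)^{2} = \left(\sqrt{4} \cdot 7 - 285\right)^{2} = \left(2 \cdot 7 - 285\right)^{2} = \left(14 - 285\right)^{2} = \left(-271\right)^{2} = 73441$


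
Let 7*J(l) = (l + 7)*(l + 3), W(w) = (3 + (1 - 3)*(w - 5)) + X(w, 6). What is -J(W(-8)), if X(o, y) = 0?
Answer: -1152/7 ≈ -164.57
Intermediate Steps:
W(w) = 13 - 2*w (W(w) = (3 + (1 - 3)*(w - 5)) + 0 = (3 - 2*(-5 + w)) + 0 = (3 + (10 - 2*w)) + 0 = (13 - 2*w) + 0 = 13 - 2*w)
J(l) = (3 + l)*(7 + l)/7 (J(l) = ((l + 7)*(l + 3))/7 = ((7 + l)*(3 + l))/7 = ((3 + l)*(7 + l))/7 = (3 + l)*(7 + l)/7)
-J(W(-8)) = -(3 + (13 - 2*(-8))²/7 + 10*(13 - 2*(-8))/7) = -(3 + (13 + 16)²/7 + 10*(13 + 16)/7) = -(3 + (⅐)*29² + (10/7)*29) = -(3 + (⅐)*841 + 290/7) = -(3 + 841/7 + 290/7) = -1*1152/7 = -1152/7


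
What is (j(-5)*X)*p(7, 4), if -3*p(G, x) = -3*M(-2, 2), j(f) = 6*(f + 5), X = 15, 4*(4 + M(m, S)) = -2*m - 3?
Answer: 0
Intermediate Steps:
M(m, S) = -19/4 - m/2 (M(m, S) = -4 + (-2*m - 3)/4 = -4 + (-3 - 2*m)/4 = -4 + (-¾ - m/2) = -19/4 - m/2)
j(f) = 30 + 6*f (j(f) = 6*(5 + f) = 30 + 6*f)
p(G, x) = -15/4 (p(G, x) = -(-1)*(-19/4 - ½*(-2)) = -(-1)*(-19/4 + 1) = -(-1)*(-15)/4 = -⅓*45/4 = -15/4)
(j(-5)*X)*p(7, 4) = ((30 + 6*(-5))*15)*(-15/4) = ((30 - 30)*15)*(-15/4) = (0*15)*(-15/4) = 0*(-15/4) = 0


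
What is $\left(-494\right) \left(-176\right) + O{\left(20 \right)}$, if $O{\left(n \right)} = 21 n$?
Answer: $87364$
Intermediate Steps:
$\left(-494\right) \left(-176\right) + O{\left(20 \right)} = \left(-494\right) \left(-176\right) + 21 \cdot 20 = 86944 + 420 = 87364$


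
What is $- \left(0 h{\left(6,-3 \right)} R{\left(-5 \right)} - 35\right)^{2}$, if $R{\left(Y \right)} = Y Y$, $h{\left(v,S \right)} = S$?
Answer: $-1225$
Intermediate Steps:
$R{\left(Y \right)} = Y^{2}$
$- \left(0 h{\left(6,-3 \right)} R{\left(-5 \right)} - 35\right)^{2} = - \left(0 \left(-3\right) \left(-5\right)^{2} - 35\right)^{2} = - \left(0 \cdot 25 - 35\right)^{2} = - \left(0 - 35\right)^{2} = - \left(-35\right)^{2} = \left(-1\right) 1225 = -1225$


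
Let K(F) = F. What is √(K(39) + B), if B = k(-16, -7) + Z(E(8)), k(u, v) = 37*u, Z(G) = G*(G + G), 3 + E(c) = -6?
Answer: I*√391 ≈ 19.774*I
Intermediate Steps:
E(c) = -9 (E(c) = -3 - 6 = -9)
Z(G) = 2*G² (Z(G) = G*(2*G) = 2*G²)
B = -430 (B = 37*(-16) + 2*(-9)² = -592 + 2*81 = -592 + 162 = -430)
√(K(39) + B) = √(39 - 430) = √(-391) = I*√391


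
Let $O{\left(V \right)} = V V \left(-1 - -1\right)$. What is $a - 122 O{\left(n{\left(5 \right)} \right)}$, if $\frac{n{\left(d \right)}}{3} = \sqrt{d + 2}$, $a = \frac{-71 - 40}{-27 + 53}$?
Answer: $- \frac{111}{26} \approx -4.2692$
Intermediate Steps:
$a = - \frac{111}{26} \approx -4.2692$
$n{\left(d \right)} = 3 \sqrt{2 + d}$ ($n{\left(d \right)} = 3 \sqrt{d + 2} = 3 \sqrt{2 + d}$)
$O{\left(V \right)} = 0$ ($O{\left(V \right)} = V^{2} \left(-1 + 1\right) = V^{2} \cdot 0 = 0$)
$a - 122 O{\left(n{\left(5 \right)} \right)} = - \frac{111}{26} - 0 = - \frac{111}{26} + 0 = - \frac{111}{26}$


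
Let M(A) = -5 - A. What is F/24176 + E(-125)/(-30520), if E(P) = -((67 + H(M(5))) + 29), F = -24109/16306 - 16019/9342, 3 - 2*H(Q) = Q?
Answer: 566618033491/175620942376236 ≈ 0.0032264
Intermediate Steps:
H(Q) = 3/2 - Q/2
F = -121608023/38082663 (F = -24109*1/16306 - 16019*1/9342 = -24109/16306 - 16019/9342 = -121608023/38082663 ≈ -3.1933)
E(P) = -205/2 (E(P) = -((67 + (3/2 - (-5 - 1*5)/2)) + 29) = -((67 + (3/2 - (-5 - 5)/2)) + 29) = -((67 + (3/2 - ½*(-10))) + 29) = -((67 + (3/2 + 5)) + 29) = -((67 + 13/2) + 29) = -(147/2 + 29) = -1*205/2 = -205/2)
F/24176 + E(-125)/(-30520) = -121608023/38082663/24176 - 205/2/(-30520) = -121608023/38082663*1/24176 - 205/2*(-1/30520) = -121608023/920686460688 + 41/12208 = 566618033491/175620942376236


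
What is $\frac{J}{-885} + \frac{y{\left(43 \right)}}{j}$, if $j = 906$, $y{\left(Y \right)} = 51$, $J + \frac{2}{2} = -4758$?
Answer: $\frac{1452263}{267270} \approx 5.4337$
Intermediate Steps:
$J = -4759$ ($J = -1 - 4758 = -4759$)
$\frac{J}{-885} + \frac{y{\left(43 \right)}}{j} = - \frac{4759}{-885} + \frac{51}{906} = \left(-4759\right) \left(- \frac{1}{885}\right) + 51 \cdot \frac{1}{906} = \frac{4759}{885} + \frac{17}{302} = \frac{1452263}{267270}$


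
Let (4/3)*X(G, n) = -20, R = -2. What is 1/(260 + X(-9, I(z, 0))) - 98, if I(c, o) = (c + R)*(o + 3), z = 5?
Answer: -24009/245 ≈ -97.996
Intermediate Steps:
I(c, o) = (-2 + c)*(3 + o) (I(c, o) = (c - 2)*(o + 3) = (-2 + c)*(3 + o))
X(G, n) = -15 (X(G, n) = (3/4)*(-20) = -15)
1/(260 + X(-9, I(z, 0))) - 98 = 1/(260 - 15) - 98 = 1/245 - 98 = -24009/245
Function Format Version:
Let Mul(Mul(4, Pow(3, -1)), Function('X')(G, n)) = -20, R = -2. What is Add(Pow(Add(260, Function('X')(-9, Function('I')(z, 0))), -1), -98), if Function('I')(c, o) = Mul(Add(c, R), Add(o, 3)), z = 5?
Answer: Rational(-24009, 245) ≈ -97.996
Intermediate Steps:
Function('I')(c, o) = Mul(Add(-2, c), Add(3, o)) (Function('I')(c, o) = Mul(Add(c, -2), Add(o, 3)) = Mul(Add(-2, c), Add(3, o)))
Function('X')(G, n) = -15 (Function('X')(G, n) = Mul(Rational(3, 4), -20) = -15)
Add(Pow(Add(260, Function('X')(-9, Function('I')(z, 0))), -1), -98) = Add(Pow(Add(260, -15), -1), -98) = Add(Pow(245, -1), -98) = Add(Rational(1, 245), -98) = Rational(-24009, 245)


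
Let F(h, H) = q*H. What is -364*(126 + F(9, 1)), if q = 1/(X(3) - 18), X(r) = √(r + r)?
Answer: -2429700/53 + 182*√6/159 ≈ -45841.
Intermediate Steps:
X(r) = √2*√r (X(r) = √(2*r) = √2*√r)
q = 1/(-18 + √6) (q = 1/(√2*√3 - 18) = 1/(√6 - 18) = 1/(-18 + √6) ≈ -0.064307)
F(h, H) = H*(-3/53 - √6/318) (F(h, H) = (-3/53 - √6/318)*H = H*(-3/53 - √6/318))
-364*(126 + F(9, 1)) = -364*(126 + (-3/53*1 - 1/318*1*√6)) = -364*(126 + (-3/53 - √6/318)) = -364*(6675/53 - √6/318) = -2429700/53 + 182*√6/159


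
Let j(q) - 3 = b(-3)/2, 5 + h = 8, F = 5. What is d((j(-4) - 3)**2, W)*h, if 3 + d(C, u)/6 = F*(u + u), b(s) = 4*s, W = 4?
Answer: 666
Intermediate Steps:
h = 3 (h = -5 + 8 = 3)
j(q) = -3 (j(q) = 3 + (4*(-3))/2 = 3 - 12*1/2 = 3 - 6 = -3)
d(C, u) = -18 + 60*u (d(C, u) = -18 + 6*(5*(u + u)) = -18 + 6*(5*(2*u)) = -18 + 6*(10*u) = -18 + 60*u)
d((j(-4) - 3)**2, W)*h = (-18 + 60*4)*3 = (-18 + 240)*3 = 222*3 = 666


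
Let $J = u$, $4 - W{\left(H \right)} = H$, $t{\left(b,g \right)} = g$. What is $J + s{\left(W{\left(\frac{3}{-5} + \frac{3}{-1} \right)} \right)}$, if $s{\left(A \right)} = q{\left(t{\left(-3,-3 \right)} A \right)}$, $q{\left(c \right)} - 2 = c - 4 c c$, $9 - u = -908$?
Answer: $- \frac{29579}{25} \approx -1183.2$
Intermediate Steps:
$u = 917$ ($u = 9 - -908 = 9 + 908 = 917$)
$W{\left(H \right)} = 4 - H$
$J = 917$
$q{\left(c \right)} = 2 + c - 4 c^{2}$ ($q{\left(c \right)} = 2 + \left(c - 4 c c\right) = 2 - \left(- c + 4 c^{2}\right) = 2 + c - 4 c^{2}$)
$s{\left(A \right)} = 2 - 36 A^{2} - 3 A$ ($s{\left(A \right)} = 2 - 3 A - 4 \left(- 3 A\right)^{2} = 2 - 3 A - 4 \cdot 9 A^{2} = 2 - 3 A - 36 A^{2} = 2 - 36 A^{2} - 3 A$)
$J + s{\left(W{\left(\frac{3}{-5} + \frac{3}{-1} \right)} \right)} = 917 - \left(-2 + 3 \left(4 - \left(\frac{3}{-5} + \frac{3}{-1}\right)\right) + 36 \left(4 - \left(\frac{3}{-5} + \frac{3}{-1}\right)\right)^{2}\right) = 917 - \left(-2 + 3 \left(4 - \left(3 \left(- \frac{1}{5}\right) + 3 \left(-1\right)\right)\right) + 36 \left(4 - \left(3 \left(- \frac{1}{5}\right) + 3 \left(-1\right)\right)\right)^{2}\right) = 917 - \left(-2 + 3 \left(4 - \left(- \frac{3}{5} - 3\right)\right) + 36 \left(4 - \left(- \frac{3}{5} - 3\right)\right)^{2}\right) = 917 - \left(-2 + 3 \left(4 - - \frac{18}{5}\right) + 36 \left(4 - - \frac{18}{5}\right)^{2}\right) = 917 - \left(-2 + 3 \left(4 + \frac{18}{5}\right) + 36 \left(4 + \frac{18}{5}\right)^{2}\right) = 917 - \left(\frac{104}{5} + \frac{51984}{25}\right) = 917 - \frac{52504}{25} = - \frac{29579}{25}$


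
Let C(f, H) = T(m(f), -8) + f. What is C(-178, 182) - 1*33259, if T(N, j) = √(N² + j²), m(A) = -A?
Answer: -33437 + 2*√7937 ≈ -33259.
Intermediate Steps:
C(f, H) = f + √(64 + f²) (C(f, H) = √((-f)² + (-8)²) + f = √(f² + 64) + f = √(64 + f²) + f = f + √(64 + f²))
C(-178, 182) - 1*33259 = (-178 + √(64 + (-178)²)) - 1*33259 = (-178 + √(64 + 31684)) - 33259 = (-178 + √31748) - 33259 = (-178 + 2*√7937) - 33259 = -33437 + 2*√7937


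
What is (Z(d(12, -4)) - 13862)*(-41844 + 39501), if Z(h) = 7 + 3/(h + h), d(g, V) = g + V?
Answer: 519389211/16 ≈ 3.2462e+7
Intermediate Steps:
d(g, V) = V + g
Z(h) = 7 + 3/(2*h)
(Z(d(12, -4)) - 13862)*(-41844 + 39501) = ((7 + 3/(2*(-4 + 12))) - 13862)*(-41844 + 39501) = ((7 + (3/2)/8) - 13862)*(-2343) = ((7 + (3/2)*(⅛)) - 13862)*(-2343) = ((7 + 3/16) - 13862)*(-2343) = (115/16 - 13862)*(-2343) = -221677/16*(-2343) = 519389211/16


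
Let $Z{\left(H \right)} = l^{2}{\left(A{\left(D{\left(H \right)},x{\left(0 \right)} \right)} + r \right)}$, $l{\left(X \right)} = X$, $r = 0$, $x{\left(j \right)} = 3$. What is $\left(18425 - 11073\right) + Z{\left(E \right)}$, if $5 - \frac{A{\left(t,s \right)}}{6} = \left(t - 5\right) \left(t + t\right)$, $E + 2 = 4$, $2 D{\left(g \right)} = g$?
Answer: $13436$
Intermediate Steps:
$D{\left(g \right)} = \frac{g}{2}$
$E = 2$ ($E = -2 + 4 = 2$)
$A{\left(t,s \right)} = 30 - 12 t \left(-5 + t\right)$ ($A{\left(t,s \right)} = 30 - 6 \left(t - 5\right) \left(t + t\right) = 30 - 6 \left(-5 + t\right) 2 t = 30 - 6 \cdot 2 t \left(-5 + t\right) = 30 - 12 t \left(-5 + t\right)$)
$Z{\left(H \right)} = \left(30 - 3 H^{2} + 30 H\right)^{2}$ ($Z{\left(H \right)} = \left(\left(30 - 12 \left(\frac{H}{2}\right)^{2} + 60 \frac{H}{2}\right) + 0\right)^{2} = \left(\left(30 - 12 \frac{H^{2}}{4} + 30 H\right) + 0\right)^{2} = \left(\left(30 - 3 H^{2} + 30 H\right) + 0\right)^{2} = \left(30 - 3 H^{2} + 30 H\right)^{2}$)
$\left(18425 - 11073\right) + Z{\left(E \right)} = \left(18425 - 11073\right) + 9 \left(10 - 2^{2} + 10 \cdot 2\right)^{2} = 7352 + 9 \left(10 - 4 + 20\right)^{2} = 7352 + 9 \cdot 26^{2} = 7352 + 9 \cdot 676 = 7352 + 6084 = 13436$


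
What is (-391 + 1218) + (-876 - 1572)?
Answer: -1621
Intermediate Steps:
(-391 + 1218) + (-876 - 1572) = 827 - 2448 = -1621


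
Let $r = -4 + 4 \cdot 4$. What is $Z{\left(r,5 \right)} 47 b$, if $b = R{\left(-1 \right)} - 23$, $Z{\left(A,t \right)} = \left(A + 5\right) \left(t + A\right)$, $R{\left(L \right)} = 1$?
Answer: $-298826$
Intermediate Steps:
$r = 12$ ($r = -4 + 16 = 12$)
$Z{\left(A,t \right)} = \left(5 + A\right) \left(A + t\right)$
$b = -22$ ($b = 1 - 23 = -22$)
$Z{\left(r,5 \right)} 47 b = \left(12^{2} + 5 \cdot 12 + 5 \cdot 5 + 12 \cdot 5\right) 47 \left(-22\right) = \left(144 + 60 + 25 + 60\right) 47 \left(-22\right) = 289 \cdot 47 \left(-22\right) = 13583 \left(-22\right) = -298826$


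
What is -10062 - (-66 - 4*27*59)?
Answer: -3624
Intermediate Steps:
-10062 - (-66 - 4*27*59) = -10062 - (-66 - 108*59) = -10062 - (-66 - 6372) = -10062 - 1*(-6438) = -10062 + 6438 = -3624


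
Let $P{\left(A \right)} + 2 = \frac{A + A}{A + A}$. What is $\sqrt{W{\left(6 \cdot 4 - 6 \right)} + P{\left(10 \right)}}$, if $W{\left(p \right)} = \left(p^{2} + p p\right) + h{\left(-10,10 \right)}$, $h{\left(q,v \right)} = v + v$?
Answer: $\sqrt{667} \approx 25.826$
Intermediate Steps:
$h{\left(q,v \right)} = 2 v$
$W{\left(p \right)} = 20 + 2 p^{2}$ ($W{\left(p \right)} = \left(p^{2} + p p\right) + 2 \cdot 10 = \left(p^{2} + p^{2}\right) + 20 = 2 p^{2} + 20 = 20 + 2 p^{2}$)
$P{\left(A \right)} = -1$ ($P{\left(A \right)} = -2 + \frac{A + A}{A + A} = -2 + \frac{2 A}{2 A} = -2 + 2 A \frac{1}{2 A} = -2 + 1 = -1$)
$\sqrt{W{\left(6 \cdot 4 - 6 \right)} + P{\left(10 \right)}} = \sqrt{\left(20 + 2 \left(6 \cdot 4 - 6\right)^{2}\right) - 1} = \sqrt{\left(20 + 2 \left(24 - 6\right)^{2}\right) - 1} = \sqrt{\left(20 + 2 \cdot 18^{2}\right) - 1} = \sqrt{\left(20 + 2 \cdot 324\right) - 1} = \sqrt{\left(20 + 648\right) - 1} = \sqrt{668 - 1} = \sqrt{667}$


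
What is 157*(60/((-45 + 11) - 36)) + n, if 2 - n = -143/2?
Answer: -855/14 ≈ -61.071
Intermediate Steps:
n = 147/2 (n = 2 - (-143)/2 = 2 - 1*(-143/2) = 2 + 143/2 = 147/2 ≈ 73.500)
157*(60/((-45 + 11) - 36)) + n = 157*(60/((-45 + 11) - 36)) + 147/2 = 157*(60/(-34 - 36)) + 147/2 = 157*(60/(-70)) + 147/2 = 157*(60*(-1/70)) + 147/2 = 157*(-6/7) + 147/2 = -942/7 + 147/2 = -855/14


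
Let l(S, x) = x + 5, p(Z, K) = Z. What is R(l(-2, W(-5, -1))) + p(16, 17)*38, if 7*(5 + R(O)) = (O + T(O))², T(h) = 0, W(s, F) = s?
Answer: 603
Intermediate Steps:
l(S, x) = 5 + x
R(O) = -5 + O²/7 (R(O) = -5 + (O + 0)²/7 = -5 + O²/7)
R(l(-2, W(-5, -1))) + p(16, 17)*38 = (-5 + (5 - 5)²/7) + 16*38 = (-5 + (⅐)*0²) + 608 = (-5 + (⅐)*0) + 608 = (-5 + 0) + 608 = -5 + 608 = 603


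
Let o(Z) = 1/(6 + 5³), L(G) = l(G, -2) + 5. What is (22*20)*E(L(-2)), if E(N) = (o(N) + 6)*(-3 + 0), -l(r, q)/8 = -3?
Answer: -1038840/131 ≈ -7930.1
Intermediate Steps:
l(r, q) = 24 (l(r, q) = -8*(-3) = 24)
L(G) = 29 (L(G) = 24 + 5 = 29)
o(Z) = 1/131 (o(Z) = 1/(6 + 125) = 1/131)
E(N) = -2361/131 (E(N) = (1/131 + 6)*(-3 + 0) = (787/131)*(-3) = -2361/131)
(22*20)*E(L(-2)) = (22*20)*(-2361/131) = 440*(-2361/131) = -1038840/131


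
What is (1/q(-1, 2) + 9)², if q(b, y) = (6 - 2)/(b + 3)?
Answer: 361/4 ≈ 90.250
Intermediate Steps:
q(b, y) = 4/(3 + b)
(1/q(-1, 2) + 9)² = (1/(4/(3 - 1)) + 9)² = (1/(4/2) + 9)² = (1/(4*(½)) + 9)² = (1/2 + 9)² = (½ + 9)² = (19/2)² = 361/4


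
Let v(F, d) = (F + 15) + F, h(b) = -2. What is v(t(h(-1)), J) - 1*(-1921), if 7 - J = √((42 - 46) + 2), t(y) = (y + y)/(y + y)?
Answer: 1938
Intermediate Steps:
t(y) = 1 (t(y) = (2*y)/((2*y)) = (2*y)*(1/(2*y)) = 1)
J = 7 - I*√2 (J = 7 - √((42 - 46) + 2) = 7 - √(-4 + 2) = 7 - √(-2) = 7 - I*√2 ≈ 7.0 - 1.4142*I)
v(F, d) = 15 + 2*F (v(F, d) = (15 + F) + F = 15 + 2*F)
v(t(h(-1)), J) - 1*(-1921) = (15 + 2*1) - 1*(-1921) = (15 + 2) + 1921 = 17 + 1921 = 1938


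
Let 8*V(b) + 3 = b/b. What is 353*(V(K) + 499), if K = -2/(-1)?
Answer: 704235/4 ≈ 1.7606e+5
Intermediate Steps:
K = 2 (K = -2*(-1) = 2)
V(b) = -¼ (V(b) = -3/8 + (b/b)/8 = -3/8 + (⅛)*1 = -3/8 + ⅛ = -¼)
353*(V(K) + 499) = 353*(-¼ + 499) = 353*(1995/4) = 704235/4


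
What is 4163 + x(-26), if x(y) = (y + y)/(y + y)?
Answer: 4164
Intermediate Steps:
x(y) = 1 (x(y) = (2*y)/((2*y)) = (2*y)*(1/(2*y)) = 1)
4163 + x(-26) = 4163 + 1 = 4164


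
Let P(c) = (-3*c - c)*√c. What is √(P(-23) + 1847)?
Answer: √(1847 + 92*I*√23) ≈ 43.278 + 5.0975*I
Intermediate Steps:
P(c) = -4*c^(3/2) (P(c) = (-4*c)*√c = -4*c^(3/2))
√(P(-23) + 1847) = √(-(-92)*I*√23 + 1847) = √(92*I*√23 + 1847) = √(1847 + 92*I*√23)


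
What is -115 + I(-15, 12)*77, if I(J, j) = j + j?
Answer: 1733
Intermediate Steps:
I(J, j) = 2*j
-115 + I(-15, 12)*77 = -115 + (2*12)*77 = -115 + 24*77 = -115 + 1848 = 1733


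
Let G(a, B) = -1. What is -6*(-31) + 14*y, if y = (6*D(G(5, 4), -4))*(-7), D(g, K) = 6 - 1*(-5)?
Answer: -6282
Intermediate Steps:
D(g, K) = 11 (D(g, K) = 6 + 5 = 11)
y = -462 (y = (6*11)*(-7) = 66*(-7) = -462)
-6*(-31) + 14*y = -6*(-31) + 14*(-462) = 186 - 6468 = -6282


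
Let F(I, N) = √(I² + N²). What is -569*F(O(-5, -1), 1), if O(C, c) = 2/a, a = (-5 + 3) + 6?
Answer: -569*√5/2 ≈ -636.16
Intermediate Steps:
a = 4 (a = -2 + 6 = 4)
O(C, c) = ½ (O(C, c) = 2/4 = 2*(¼) = ½)
-569*F(O(-5, -1), 1) = -569*√((½)² + 1²) = -569*√(¼ + 1) = -569*√5/2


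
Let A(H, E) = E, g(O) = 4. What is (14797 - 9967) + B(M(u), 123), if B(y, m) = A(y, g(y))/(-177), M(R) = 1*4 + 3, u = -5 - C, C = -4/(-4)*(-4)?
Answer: 854906/177 ≈ 4830.0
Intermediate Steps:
C = -4 (C = -4*(-¼)*(-4) = 1*(-4) = -4)
u = -1 (u = -5 - 1*(-4) = -5 + 4 = -1)
M(R) = 7 (M(R) = 4 + 3 = 7)
B(y, m) = -4/177 (B(y, m) = 4/(-177) = 4*(-1/177) = -4/177)
(14797 - 9967) + B(M(u), 123) = (14797 - 9967) - 4/177 = 4830 - 4/177 = 854906/177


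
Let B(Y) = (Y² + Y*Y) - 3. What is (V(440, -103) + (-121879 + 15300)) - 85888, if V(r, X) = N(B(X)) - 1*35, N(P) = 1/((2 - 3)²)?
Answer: -192501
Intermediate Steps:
B(Y) = -3 + 2*Y² (B(Y) = (Y² + Y²) - 3 = 2*Y² - 3 = -3 + 2*Y²)
N(P) = 1 (N(P) = 1/((-1)²) = 1/1 = 1)
V(r, X) = -34 (V(r, X) = 1 - 1*35 = 1 - 35 = -34)
(V(440, -103) + (-121879 + 15300)) - 85888 = (-34 + (-121879 + 15300)) - 85888 = (-34 - 106579) - 85888 = -106613 - 85888 = -192501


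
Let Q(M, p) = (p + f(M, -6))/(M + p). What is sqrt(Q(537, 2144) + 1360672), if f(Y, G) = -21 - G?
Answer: sqrt(9780190843241)/2681 ≈ 1166.5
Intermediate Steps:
Q(M, p) = (-15 + p)/(M + p) (Q(M, p) = (p + (-21 - 1*(-6)))/(M + p) = (p + (-21 + 6))/(M + p) = (p - 15)/(M + p) = (-15 + p)/(M + p))
sqrt(Q(537, 2144) + 1360672) = sqrt((-15 + 2144)/(537 + 2144) + 1360672) = sqrt(2129/2681 + 1360672) = sqrt(3647963761/2681) = sqrt(9780190843241)/2681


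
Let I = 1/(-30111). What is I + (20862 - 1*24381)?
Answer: -105960610/30111 ≈ -3519.0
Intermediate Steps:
I = -1/30111 ≈ -3.3210e-5
I + (20862 - 1*24381) = -1/30111 + (20862 - 1*24381) = -1/30111 + (20862 - 24381) = -1/30111 - 3519 = -105960610/30111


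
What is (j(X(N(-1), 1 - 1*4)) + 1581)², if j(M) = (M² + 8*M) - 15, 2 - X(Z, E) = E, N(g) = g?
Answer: 2660161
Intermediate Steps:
X(Z, E) = 2 - E
j(M) = -15 + M² + 8*M
(j(X(N(-1), 1 - 1*4)) + 1581)² = ((-15 + (2 - (1 - 1*4))² + 8*(2 - (1 - 1*4))) + 1581)² = ((-15 + (2 - (1 - 4))² + 8*(2 - (1 - 4))) + 1581)² = ((-15 + (2 - 1*(-3))² + 8*(2 - 1*(-3))) + 1581)² = ((-15 + (2 + 3)² + 8*(2 + 3)) + 1581)² = ((-15 + 5² + 8*5) + 1581)² = ((-15 + 25 + 40) + 1581)² = (50 + 1581)² = 1631² = 2660161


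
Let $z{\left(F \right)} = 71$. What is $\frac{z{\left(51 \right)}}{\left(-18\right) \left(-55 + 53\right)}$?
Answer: $\frac{71}{36} \approx 1.9722$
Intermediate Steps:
$\frac{z{\left(51 \right)}}{\left(-18\right) \left(-55 + 53\right)} = \frac{71}{\left(-18\right) \left(-55 + 53\right)} = \frac{71}{\left(-18\right) \left(-2\right)} = \frac{71}{36}$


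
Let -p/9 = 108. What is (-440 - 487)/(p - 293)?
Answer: 927/1265 ≈ 0.73281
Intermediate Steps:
p = -972 (p = -9*108 = -972)
(-440 - 487)/(p - 293) = (-440 - 487)/(-972 - 293) = -927/(-1265) = -927*(-1/1265) = 927/1265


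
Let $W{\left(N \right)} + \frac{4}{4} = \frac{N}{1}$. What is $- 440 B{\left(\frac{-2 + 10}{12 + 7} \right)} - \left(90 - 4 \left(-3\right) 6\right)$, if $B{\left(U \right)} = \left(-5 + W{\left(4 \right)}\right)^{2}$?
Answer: $-1922$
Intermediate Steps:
$W{\left(N \right)} = -1 + N$ ($W{\left(N \right)} = -1 + \frac{N}{1} = -1 + N 1 = -1 + N$)
$B{\left(U \right)} = 4$ ($B{\left(U \right)} = \left(-5 + \left(-1 + 4\right)\right)^{2} = \left(-5 + 3\right)^{2} = \left(-2\right)^{2} = 4$)
$- 440 B{\left(\frac{-2 + 10}{12 + 7} \right)} - \left(90 - 4 \left(-3\right) 6\right) = \left(-440\right) 4 - \left(90 - 4 \left(-3\right) 6\right) = -1760 + \left(\left(14 - 72\right) - 104\right) = -1760 - 162 = -1922$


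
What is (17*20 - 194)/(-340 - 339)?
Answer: -146/679 ≈ -0.21502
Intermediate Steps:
(17*20 - 194)/(-340 - 339) = (340 - 194)/(-679) = 146*(-1/679) = -146/679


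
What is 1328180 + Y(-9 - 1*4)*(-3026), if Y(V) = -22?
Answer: 1394752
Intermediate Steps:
1328180 + Y(-9 - 1*4)*(-3026) = 1328180 - 22*(-3026) = 1328180 + 66572 = 1394752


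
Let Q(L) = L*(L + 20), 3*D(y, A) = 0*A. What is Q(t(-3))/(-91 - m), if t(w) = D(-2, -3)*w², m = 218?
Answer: 0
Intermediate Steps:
D(y, A) = 0 (D(y, A) = (0*A)/3 = (⅓)*0 = 0)
t(w) = 0 (t(w) = 0*w² = 0)
Q(L) = L*(20 + L)
Q(t(-3))/(-91 - m) = (0*(20 + 0))/(-91 - 1*218) = (0*20)/(-91 - 218) = 0/(-309) = 0*(-1/309) = 0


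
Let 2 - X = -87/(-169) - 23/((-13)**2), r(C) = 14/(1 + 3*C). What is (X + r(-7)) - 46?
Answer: -76183/1690 ≈ -45.079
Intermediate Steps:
X = 274/169 (X = 2 - (-87/(-169) - 23/((-13)**2)) = 2 - (-87*(-1/169) - 23/169) = 2 - (87/169 - 23*1/169) = 2 - (87/169 - 23/169) = 2 - 1*64/169 = 2 - 64/169 = 274/169 ≈ 1.6213)
(X + r(-7)) - 46 = (274/169 + 14/(1 + 3*(-7))) - 46 = (274/169 + 14/(1 - 21)) - 46 = (274/169 + 14/(-20)) - 46 = (274/169 + 14*(-1/20)) - 46 = (274/169 - 7/10) - 46 = 1557/1690 - 46 = -76183/1690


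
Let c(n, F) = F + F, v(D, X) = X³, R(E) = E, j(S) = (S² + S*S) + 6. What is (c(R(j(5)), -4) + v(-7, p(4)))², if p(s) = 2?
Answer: 0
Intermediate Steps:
j(S) = 6 + 2*S² (j(S) = (S² + S²) + 6 = 2*S² + 6 = 6 + 2*S²)
c(n, F) = 2*F
(c(R(j(5)), -4) + v(-7, p(4)))² = (2*(-4) + 2³)² = (-8 + 8)² = 0² = 0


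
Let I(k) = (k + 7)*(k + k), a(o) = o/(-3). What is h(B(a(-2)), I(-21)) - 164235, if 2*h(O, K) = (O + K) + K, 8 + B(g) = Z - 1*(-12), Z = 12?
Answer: -163639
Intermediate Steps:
a(o) = -o/3 (a(o) = o*(-⅓) = -o/3)
I(k) = 2*k*(7 + k) (I(k) = (7 + k)*(2*k) = 2*k*(7 + k))
B(g) = 16 (B(g) = -8 + (12 - 1*(-12)) = -8 + (12 + 12) = -8 + 24 = 16)
h(O, K) = K + O/2 (h(O, K) = ((O + K) + K)/2 = ((K + O) + K)/2 = (O + 2*K)/2 = K + O/2)
h(B(a(-2)), I(-21)) - 164235 = (2*(-21)*(7 - 21) + (½)*16) - 164235 = (2*(-21)*(-14) + 8) - 164235 = (588 + 8) - 164235 = 596 - 164235 = -163639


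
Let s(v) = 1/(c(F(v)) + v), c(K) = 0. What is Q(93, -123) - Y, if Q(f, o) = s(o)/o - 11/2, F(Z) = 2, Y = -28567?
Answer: 864213869/30258 ≈ 28562.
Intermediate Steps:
s(v) = 1/v (s(v) = 1/(0 + v) = 1/v)
Q(f, o) = -11/2 + o**(-2) (Q(f, o) = 1/(o*o) - 11/2 = o**(-2) - 11*1/2 = o**(-2) - 11/2 = -11/2 + o**(-2))
Q(93, -123) - Y = (-11/2 + (-123)**(-2)) - 1*(-28567) = (-11/2 + 1/15129) + 28567 = -166417/30258 + 28567 = 864213869/30258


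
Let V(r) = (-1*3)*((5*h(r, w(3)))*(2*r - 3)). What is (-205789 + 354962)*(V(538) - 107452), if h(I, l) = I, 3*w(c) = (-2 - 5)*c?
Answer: -1307734353226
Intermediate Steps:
w(c) = -7*c/3 (w(c) = ((-2 - 5)*c)/3 = (-7*c)/3 = -7*c/3)
V(r) = -15*r*(-3 + 2*r) (V(r) = (-1*3)*((5*r)*(2*r - 3)) = -3*5*r*(-3 + 2*r) = -15*r*(-3 + 2*r))
(-205789 + 354962)*(V(538) - 107452) = (-205789 + 354962)*(15*538*(3 - 2*538) - 107452) = 149173*(15*538*(3 - 1076) - 107452) = 149173*(15*538*(-1073) - 107452) = 149173*(-8659110 - 107452) = 149173*(-8766562) = -1307734353226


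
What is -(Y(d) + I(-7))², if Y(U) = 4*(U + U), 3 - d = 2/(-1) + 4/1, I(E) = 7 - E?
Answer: -484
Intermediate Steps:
d = 1 (d = 3 - (2/(-1) + 4/1) = 3 - (2*(-1) + 4*1) = 3 - (-2 + 4) = 3 - 1*2 = 3 - 2 = 1)
Y(U) = 8*U (Y(U) = 4*(2*U) = 8*U)
-(Y(d) + I(-7))² = -(8*1 + (7 - 1*(-7)))² = -(8 + (7 + 7))² = -(8 + 14)² = -1*22² = -1*484 = -484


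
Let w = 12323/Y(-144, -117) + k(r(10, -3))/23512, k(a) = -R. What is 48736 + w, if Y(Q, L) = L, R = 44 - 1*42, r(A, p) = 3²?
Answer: 66889159367/1375452 ≈ 48631.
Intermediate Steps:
r(A, p) = 9
R = 2 (R = 44 - 42 = 2)
k(a) = -2 (k(a) = -1*2 = -2)
w = -144869305/1375452 (w = 12323/(-117) - 2/23512 = 12323*(-1/117) - 2*1/23512 = -12323/117 - 1/11756 = -144869305/1375452 ≈ -105.32)
48736 + w = 48736 - 144869305/1375452 = 66889159367/1375452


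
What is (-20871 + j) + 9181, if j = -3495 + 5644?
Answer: -9541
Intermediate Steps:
j = 2149
(-20871 + j) + 9181 = (-20871 + 2149) + 9181 = -18722 + 9181 = -9541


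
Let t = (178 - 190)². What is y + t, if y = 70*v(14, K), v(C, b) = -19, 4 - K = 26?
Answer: -1186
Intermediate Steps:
K = -22 (K = 4 - 1*26 = 4 - 26 = -22)
t = 144 (t = (-12)² = 144)
y = -1330 (y = 70*(-19) = -1330)
y + t = -1330 + 144 = -1186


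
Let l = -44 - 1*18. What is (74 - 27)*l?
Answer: -2914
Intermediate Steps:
l = -62 (l = -44 - 18 = -62)
(74 - 27)*l = (74 - 27)*(-62) = 47*(-62) = -2914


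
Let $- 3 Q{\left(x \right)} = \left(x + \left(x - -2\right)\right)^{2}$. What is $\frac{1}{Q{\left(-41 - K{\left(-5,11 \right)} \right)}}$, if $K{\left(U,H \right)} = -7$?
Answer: $- \frac{1}{1452} \approx -0.00068871$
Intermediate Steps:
$Q{\left(x \right)} = - \frac{\left(2 + 2 x\right)^{2}}{3}$ ($Q{\left(x \right)} = - \frac{\left(x + \left(x - -2\right)\right)^{2}}{3} = - \frac{\left(x + \left(x + 2\right)\right)^{2}}{3} = - \frac{\left(x + \left(2 + x\right)\right)^{2}}{3} = - \frac{\left(2 + 2 x\right)^{2}}{3}$)
$\frac{1}{Q{\left(-41 - K{\left(-5,11 \right)} \right)}} = \frac{1}{\left(- \frac{4}{3}\right) \left(1 - 34\right)^{2}} = \frac{1}{\left(- \frac{4}{3}\right) \left(-33\right)^{2}} = \frac{1}{\left(- \frac{4}{3}\right) 1089} = \frac{1}{-1452} = - \frac{1}{1452}$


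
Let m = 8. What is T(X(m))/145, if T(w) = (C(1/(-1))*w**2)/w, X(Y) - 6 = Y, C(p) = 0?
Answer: 0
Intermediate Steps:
X(Y) = 6 + Y
T(w) = 0 (T(w) = (0*w**2)/w = 0/w = 0)
T(X(m))/145 = 0/145 = (1/145)*0 = 0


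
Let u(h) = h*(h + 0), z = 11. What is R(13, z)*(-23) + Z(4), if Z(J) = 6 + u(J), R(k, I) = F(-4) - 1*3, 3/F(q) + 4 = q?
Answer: 797/8 ≈ 99.625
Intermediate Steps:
F(q) = 3/(-4 + q)
R(k, I) = -27/8 (R(k, I) = 3/(-4 - 4) - 1*3 = 3/(-8) - 3 = 3*(-⅛) - 3 = -3/8 - 3 = -27/8)
u(h) = h² (u(h) = h*h = h²)
Z(J) = 6 + J²
R(13, z)*(-23) + Z(4) = -27/8*(-23) + (6 + 4²) = 621/8 + (6 + 16) = 621/8 + 22 = 797/8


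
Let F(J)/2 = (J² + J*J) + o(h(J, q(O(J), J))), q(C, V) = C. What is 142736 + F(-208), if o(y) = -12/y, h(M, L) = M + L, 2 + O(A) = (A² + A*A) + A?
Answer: 13596424548/43055 ≈ 3.1579e+5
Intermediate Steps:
O(A) = -2 + A + 2*A² (O(A) = -2 + ((A² + A*A) + A) = -2 + ((A² + A²) + A) = -2 + (2*A² + A) = -2 + (A + 2*A²) = -2 + A + 2*A²)
h(M, L) = L + M
F(J) = -24/(-2 + 2*J + 2*J²) + 4*J² (F(J) = 2*((J² + J*J) - 12/((-2 + J + 2*J²) + J)) = 2*((J² + J²) - 12/(-2 + 2*J + 2*J²)) = 2*(2*J² - 12/(-2 + 2*J + 2*J²)) = 2*(-12/(-2 + 2*J + 2*J²) + 2*J²) = -24/(-2 + 2*J + 2*J²) + 4*J²)
142736 + F(-208) = 142736 + 4*(-3 + (-208)²*(-1 - 208 + (-208)²))/(-1 - 208 + (-208)²) = 142736 + 4*(-3 + 43264*(-1 - 208 + 43264))/(-1 - 208 + 43264) = 142736 + 4*(-3 + 43264*43055)/43055 = 142736 + 4*(1/43055)*(-3 + 1862731520) = 142736 + 4*(1/43055)*1862731517 = 142736 + 7450926068/43055 = 13596424548/43055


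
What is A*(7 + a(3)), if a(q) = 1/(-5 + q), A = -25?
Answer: -325/2 ≈ -162.50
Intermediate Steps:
A*(7 + a(3)) = -25*(7 + 1/(-5 + 3)) = -25*(7 + 1/(-2)) = -25*(7 - 1/2) = -25*13/2 = -325/2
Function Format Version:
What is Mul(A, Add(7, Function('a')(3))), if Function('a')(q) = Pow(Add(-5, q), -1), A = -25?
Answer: Rational(-325, 2) ≈ -162.50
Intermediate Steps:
Mul(A, Add(7, Function('a')(3))) = Mul(-25, Add(7, Pow(Add(-5, 3), -1))) = Mul(-25, Add(7, Pow(-2, -1))) = Mul(-25, Add(7, Rational(-1, 2))) = Mul(-25, Rational(13, 2)) = Rational(-325, 2)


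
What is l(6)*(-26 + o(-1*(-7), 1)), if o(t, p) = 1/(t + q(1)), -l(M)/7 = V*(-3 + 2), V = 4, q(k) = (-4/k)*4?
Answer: -6580/9 ≈ -731.11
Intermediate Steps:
q(k) = -16/k (q(k) = -4/k*4 = -16/k)
l(M) = 28 (l(M) = -28*(-3 + 2) = -28*(-1) = -7*(-4) = 28)
o(t, p) = 1/(-16 + t) (o(t, p) = 1/(t - 16/1) = 1/(t - 16*1) = 1/(t - 16) = 1/(-16 + t))
l(6)*(-26 + o(-1*(-7), 1)) = 28*(-26 + 1/(-16 - 1*(-7))) = 28*(-26 + 1/(-16 + 7)) = 28*(-26 + 1/(-9)) = 28*(-26 - ⅑) = 28*(-235/9) = -6580/9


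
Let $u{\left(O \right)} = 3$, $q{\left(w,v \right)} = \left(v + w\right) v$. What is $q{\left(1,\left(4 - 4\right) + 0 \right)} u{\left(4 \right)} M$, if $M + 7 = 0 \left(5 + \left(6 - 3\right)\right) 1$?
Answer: $0$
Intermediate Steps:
$q{\left(w,v \right)} = v \left(v + w\right)$
$M = -7$ ($M = -7 + 0 \left(5 + \left(6 - 3\right)\right) 1 = -7 + 0 \left(5 + 3\right) 1 = -7 + 0 \cdot 8 \cdot 1 = -7 + 0 \cdot 1 = -7 + 0 = -7$)
$q{\left(1,\left(4 - 4\right) + 0 \right)} u{\left(4 \right)} M = \left(\left(4 - 4\right) + 0\right) \left(\left(\left(4 - 4\right) + 0\right) + 1\right) 3 \left(-7\right) = \left(0 + 0\right) \left(\left(0 + 0\right) + 1\right) 3 \left(-7\right) = 0 \left(0 + 1\right) 3 \left(-7\right) = 0 \cdot 1 \cdot 3 \left(-7\right) = 0 \cdot 3 \left(-7\right) = 0 \left(-7\right) = 0$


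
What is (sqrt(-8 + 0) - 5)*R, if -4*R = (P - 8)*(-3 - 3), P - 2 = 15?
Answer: -135/2 + 27*I*sqrt(2) ≈ -67.5 + 38.184*I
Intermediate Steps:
P = 17 (P = 2 + 15 = 17)
R = 27/2 (R = -(17 - 8)*(-3 - 3)/4 = -9*(-6)/4 = -1/4*(-54) = 27/2 ≈ 13.500)
(sqrt(-8 + 0) - 5)*R = (sqrt(-8 + 0) - 5)*(27/2) = (sqrt(-8) - 5)*(27/2) = (2*I*sqrt(2) - 5)*(27/2) = (-5 + 2*I*sqrt(2))*(27/2) = -135/2 + 27*I*sqrt(2)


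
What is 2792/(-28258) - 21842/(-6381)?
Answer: 299697742/90157149 ≈ 3.3242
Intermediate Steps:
2792/(-28258) - 21842/(-6381) = 2792*(-1/28258) - 21842*(-1/6381) = -1396/14129 + 21842/6381 = 299697742/90157149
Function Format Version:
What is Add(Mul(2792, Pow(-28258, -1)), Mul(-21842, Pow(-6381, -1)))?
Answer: Rational(299697742, 90157149) ≈ 3.3242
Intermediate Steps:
Add(Mul(2792, Pow(-28258, -1)), Mul(-21842, Pow(-6381, -1))) = Add(Mul(2792, Rational(-1, 28258)), Mul(-21842, Rational(-1, 6381))) = Add(Rational(-1396, 14129), Rational(21842, 6381)) = Rational(299697742, 90157149)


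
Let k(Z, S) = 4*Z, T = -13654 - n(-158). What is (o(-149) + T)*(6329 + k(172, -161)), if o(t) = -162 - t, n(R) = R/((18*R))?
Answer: -575410373/6 ≈ -9.5902e+7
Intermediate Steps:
n(R) = 1/18 (n(R) = R*(1/(18*R)) = 1/18)
T = -245773/18 (T = -13654 - 1*1/18 = -13654 - 1/18 = -245773/18 ≈ -13654.)
(o(-149) + T)*(6329 + k(172, -161)) = ((-162 - 1*(-149)) - 245773/18)*(6329 + 4*172) = ((-162 + 149) - 245773/18)*(6329 + 688) = (-13 - 245773/18)*7017 = -246007/18*7017 = -575410373/6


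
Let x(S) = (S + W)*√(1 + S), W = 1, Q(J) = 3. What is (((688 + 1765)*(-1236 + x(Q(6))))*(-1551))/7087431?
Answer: 1557350828/2362477 ≈ 659.20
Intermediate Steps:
x(S) = (1 + S)^(3/2) (x(S) = (S + 1)*√(1 + S) = (1 + S)*√(1 + S) = (1 + S)^(3/2))
(((688 + 1765)*(-1236 + x(Q(6))))*(-1551))/7087431 = (((688 + 1765)*(-1236 + (1 + 3)^(3/2)))*(-1551))/7087431 = ((2453*(-1236 + 4^(3/2)))*(-1551))*(1/7087431) = ((2453*(-1236 + 8))*(-1551))*(1/7087431) = ((2453*(-1228))*(-1551))*(1/7087431) = -3012284*(-1551)*(1/7087431) = 4672052484*(1/7087431) = 1557350828/2362477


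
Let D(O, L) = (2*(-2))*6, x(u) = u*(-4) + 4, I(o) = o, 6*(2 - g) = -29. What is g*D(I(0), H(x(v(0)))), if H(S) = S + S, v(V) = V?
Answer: -164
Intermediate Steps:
g = 41/6 (g = 2 - 1/6*(-29) = 2 + 29/6 = 41/6 ≈ 6.8333)
x(u) = 4 - 4*u (x(u) = -4*u + 4 = 4 - 4*u)
H(S) = 2*S
D(O, L) = -24 (D(O, L) = -4*6 = -24)
g*D(I(0), H(x(v(0)))) = (41/6)*(-24) = -164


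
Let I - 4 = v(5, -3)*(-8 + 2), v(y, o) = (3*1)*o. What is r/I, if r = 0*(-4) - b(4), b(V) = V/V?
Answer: -1/58 ≈ -0.017241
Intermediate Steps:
b(V) = 1
r = -1 (r = 0*(-4) - 1*1 = 0 - 1 = -1)
v(y, o) = 3*o
I = 58 (I = 4 + (3*(-3))*(-8 + 2) = 4 - 9*(-6) = 4 + 54 = 58)
r/I = -1/58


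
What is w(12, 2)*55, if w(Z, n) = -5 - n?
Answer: -385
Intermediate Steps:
w(12, 2)*55 = (-5 - 1*2)*55 = (-5 - 2)*55 = -7*55 = -385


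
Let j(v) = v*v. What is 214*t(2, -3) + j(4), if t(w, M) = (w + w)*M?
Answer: -2552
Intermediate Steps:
j(v) = v²
t(w, M) = 2*M*w (t(w, M) = (2*w)*M = 2*M*w)
214*t(2, -3) + j(4) = 214*(2*(-3)*2) + 4² = 214*(-12) + 16 = -2568 + 16 = -2552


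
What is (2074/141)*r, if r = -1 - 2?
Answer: -2074/47 ≈ -44.128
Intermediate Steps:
r = -3
(2074/141)*r = (2074/141)*(-3) = -2074/47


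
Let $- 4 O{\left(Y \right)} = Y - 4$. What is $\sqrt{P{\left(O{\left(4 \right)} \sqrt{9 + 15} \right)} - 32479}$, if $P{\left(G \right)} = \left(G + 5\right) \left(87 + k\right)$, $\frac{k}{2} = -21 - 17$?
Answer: $2 i \sqrt{8106} \approx 180.07 i$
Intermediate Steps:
$k = -76$ ($k = 2 \left(-21 - 17\right) = 2 \left(-38\right) = -76$)
$O{\left(Y \right)} = 1 - \frac{Y}{4}$ ($O{\left(Y \right)} = - \frac{Y - 4}{4} = - \frac{-4 + Y}{4} = 1 - \frac{Y}{4}$)
$P{\left(G \right)} = 55 + 11 G$ ($P{\left(G \right)} = \left(G + 5\right) \left(87 - 76\right) = \left(5 + G\right) 11 = 55 + 11 G$)
$\sqrt{P{\left(O{\left(4 \right)} \sqrt{9 + 15} \right)} - 32479} = \sqrt{\left(55 + 11 \left(1 - 1\right) \sqrt{9 + 15}\right) - 32479} = \sqrt{\left(55 + 11 \left(1 - 1\right) \sqrt{24}\right) - 32479} = \sqrt{\left(55 + 11 \cdot 0 \cdot 2 \sqrt{6}\right) - 32479} = \sqrt{\left(55 + 11 \cdot 0\right) - 32479} = \sqrt{\left(55 + 0\right) - 32479} = \sqrt{55 - 32479} = \sqrt{-32424} = 2 i \sqrt{8106}$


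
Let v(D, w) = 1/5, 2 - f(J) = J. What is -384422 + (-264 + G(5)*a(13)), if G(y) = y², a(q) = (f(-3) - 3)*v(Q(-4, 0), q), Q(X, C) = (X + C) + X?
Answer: -384676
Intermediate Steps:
Q(X, C) = C + 2*X (Q(X, C) = (C + X) + X = C + 2*X)
f(J) = 2 - J
v(D, w) = ⅕
a(q) = ⅖ (a(q) = ((2 - 1*(-3)) - 3)*(⅕) = ((2 + 3) - 3)*(⅕) = (5 - 3)*(⅕) = 2*(⅕) = ⅖)
-384422 + (-264 + G(5)*a(13)) = -384422 + (-264 + 5²*(⅖)) = -384422 + (-264 + 25*(⅖)) = -384422 + (-264 + 10) = -384422 - 254 = -384676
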